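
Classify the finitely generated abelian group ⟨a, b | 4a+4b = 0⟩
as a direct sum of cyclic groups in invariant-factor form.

Answer: M ≅ ℤ^1 ⊕ ℤ/4

Derivation:
rank_ℚ(R)=1; free=2−1=1
SNF(R) diag = [4] → torsion [4]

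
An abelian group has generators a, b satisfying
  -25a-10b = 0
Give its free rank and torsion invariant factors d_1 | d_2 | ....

Answer: M ≅ ℤ^1 ⊕ ℤ/5

Derivation:
rank_ℚ(R)=1; free=2−1=1
SNF(R) diag = [5] → torsion [5]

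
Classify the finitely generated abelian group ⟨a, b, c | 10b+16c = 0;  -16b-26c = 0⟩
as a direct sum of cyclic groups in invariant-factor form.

rank_ℚ(R)=2; free=3−2=1
SNF(R) diag = [2, 2] → torsion [2, 2]

Answer: M ≅ ℤ^1 ⊕ ℤ/2 ⊕ ℤ/2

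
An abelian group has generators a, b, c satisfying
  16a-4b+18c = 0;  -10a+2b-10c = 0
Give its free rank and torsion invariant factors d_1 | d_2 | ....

Answer: M ≅ ℤ^1 ⊕ ℤ/2 ⊕ ℤ/2

Derivation:
rank_ℚ(R)=2; free=3−2=1
SNF(R) diag = [2, 2] → torsion [2, 2]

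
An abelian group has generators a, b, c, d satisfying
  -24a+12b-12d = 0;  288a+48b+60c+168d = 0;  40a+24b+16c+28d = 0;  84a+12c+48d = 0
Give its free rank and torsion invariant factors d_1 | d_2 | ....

Answer: M ≅ ℤ/4 ⊕ ℤ/12 ⊕ ℤ/12 ⊕ ℤ/36

Derivation:
rank_ℚ(R)=4; free=4−4=0
SNF(R) diag = [4, 12, 12, 36] → torsion [4, 12, 12, 36]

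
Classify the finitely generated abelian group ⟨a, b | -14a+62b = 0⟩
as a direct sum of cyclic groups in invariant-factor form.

Answer: M ≅ ℤ^1 ⊕ ℤ/2

Derivation:
rank_ℚ(R)=1; free=2−1=1
SNF(R) diag = [2] → torsion [2]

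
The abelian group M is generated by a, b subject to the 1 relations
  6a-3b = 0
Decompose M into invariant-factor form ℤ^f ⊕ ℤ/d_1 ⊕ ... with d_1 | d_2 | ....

Answer: M ≅ ℤ^1 ⊕ ℤ/3

Derivation:
rank_ℚ(R)=1; free=2−1=1
SNF(R) diag = [3] → torsion [3]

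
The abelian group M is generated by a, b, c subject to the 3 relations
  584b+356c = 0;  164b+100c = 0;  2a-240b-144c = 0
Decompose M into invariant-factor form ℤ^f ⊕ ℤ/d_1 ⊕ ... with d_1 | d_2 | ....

Answer: M ≅ ℤ/2 ⊕ ℤ/4 ⊕ ℤ/4

Derivation:
rank_ℚ(R)=3; free=3−3=0
SNF(R) diag = [2, 4, 4] → torsion [2, 4, 4]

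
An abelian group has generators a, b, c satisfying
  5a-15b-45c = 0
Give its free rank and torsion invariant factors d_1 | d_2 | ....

rank_ℚ(R)=1; free=3−1=2
SNF(R) diag = [5] → torsion [5]

Answer: M ≅ ℤ^2 ⊕ ℤ/5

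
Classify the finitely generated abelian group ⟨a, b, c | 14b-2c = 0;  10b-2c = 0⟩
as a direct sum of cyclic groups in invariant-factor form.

Answer: M ≅ ℤ^1 ⊕ ℤ/2 ⊕ ℤ/4

Derivation:
rank_ℚ(R)=2; free=3−2=1
SNF(R) diag = [2, 4] → torsion [2, 4]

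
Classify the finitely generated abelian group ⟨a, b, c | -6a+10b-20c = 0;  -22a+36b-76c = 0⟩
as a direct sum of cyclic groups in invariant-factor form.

rank_ℚ(R)=2; free=3−2=1
SNF(R) diag = [2, 2] → torsion [2, 2]

Answer: M ≅ ℤ^1 ⊕ ℤ/2 ⊕ ℤ/2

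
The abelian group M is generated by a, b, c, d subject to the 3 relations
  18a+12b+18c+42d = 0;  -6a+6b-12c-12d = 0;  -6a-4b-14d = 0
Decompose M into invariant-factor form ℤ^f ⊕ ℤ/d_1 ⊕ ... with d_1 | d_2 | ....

Answer: M ≅ ℤ^1 ⊕ ℤ/2 ⊕ ℤ/6 ⊕ ℤ/18

Derivation:
rank_ℚ(R)=3; free=4−3=1
SNF(R) diag = [2, 6, 18] → torsion [2, 6, 18]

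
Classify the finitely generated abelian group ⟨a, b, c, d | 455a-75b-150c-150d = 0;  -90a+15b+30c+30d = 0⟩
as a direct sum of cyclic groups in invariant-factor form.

rank_ℚ(R)=2; free=4−2=2
SNF(R) diag = [5, 15] → torsion [5, 15]

Answer: M ≅ ℤ^2 ⊕ ℤ/5 ⊕ ℤ/15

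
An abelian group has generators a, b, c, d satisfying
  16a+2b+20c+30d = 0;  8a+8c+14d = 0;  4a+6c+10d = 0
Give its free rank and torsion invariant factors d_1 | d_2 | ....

rank_ℚ(R)=3; free=4−3=1
SNF(R) diag = [2, 2, 2] → torsion [2, 2, 2]

Answer: M ≅ ℤ^1 ⊕ ℤ/2 ⊕ ℤ/2 ⊕ ℤ/2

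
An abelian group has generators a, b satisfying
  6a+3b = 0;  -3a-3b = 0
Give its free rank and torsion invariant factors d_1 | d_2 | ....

rank_ℚ(R)=2; free=2−2=0
SNF(R) diag = [3, 3] → torsion [3, 3]

Answer: M ≅ ℤ/3 ⊕ ℤ/3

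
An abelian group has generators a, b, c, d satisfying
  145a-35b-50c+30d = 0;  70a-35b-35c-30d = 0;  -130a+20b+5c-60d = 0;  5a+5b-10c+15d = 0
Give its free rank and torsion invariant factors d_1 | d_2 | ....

rank_ℚ(R)=4; free=4−4=0
SNF(R) diag = [5, 15, 15, 45] → torsion [5, 15, 15, 45]

Answer: M ≅ ℤ/5 ⊕ ℤ/15 ⊕ ℤ/15 ⊕ ℤ/45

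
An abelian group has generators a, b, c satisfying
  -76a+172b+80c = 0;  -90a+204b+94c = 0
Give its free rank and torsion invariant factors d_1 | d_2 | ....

Answer: M ≅ ℤ^1 ⊕ ℤ/2 ⊕ ℤ/4

Derivation:
rank_ℚ(R)=2; free=3−2=1
SNF(R) diag = [2, 4] → torsion [2, 4]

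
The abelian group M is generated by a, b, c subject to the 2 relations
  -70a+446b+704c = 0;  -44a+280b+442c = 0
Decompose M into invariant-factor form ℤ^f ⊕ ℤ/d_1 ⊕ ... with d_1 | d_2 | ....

rank_ℚ(R)=2; free=3−2=1
SNF(R) diag = [2, 6] → torsion [2, 6]

Answer: M ≅ ℤ^1 ⊕ ℤ/2 ⊕ ℤ/6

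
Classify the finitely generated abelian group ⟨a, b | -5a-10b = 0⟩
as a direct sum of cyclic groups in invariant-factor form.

Answer: M ≅ ℤ^1 ⊕ ℤ/5

Derivation:
rank_ℚ(R)=1; free=2−1=1
SNF(R) diag = [5] → torsion [5]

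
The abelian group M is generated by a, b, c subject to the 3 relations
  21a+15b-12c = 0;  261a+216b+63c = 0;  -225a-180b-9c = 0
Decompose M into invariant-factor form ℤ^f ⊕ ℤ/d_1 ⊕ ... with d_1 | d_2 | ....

Answer: M ≅ ℤ/3 ⊕ ℤ/9 ⊕ ℤ/18

Derivation:
rank_ℚ(R)=3; free=3−3=0
SNF(R) diag = [3, 9, 18] → torsion [3, 9, 18]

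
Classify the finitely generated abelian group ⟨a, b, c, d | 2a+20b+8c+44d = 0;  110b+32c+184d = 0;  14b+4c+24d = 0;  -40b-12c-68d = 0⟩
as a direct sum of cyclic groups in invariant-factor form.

rank_ℚ(R)=4; free=4−4=0
SNF(R) diag = [2, 2, 4, 4] → torsion [2, 2, 4, 4]

Answer: M ≅ ℤ/2 ⊕ ℤ/2 ⊕ ℤ/4 ⊕ ℤ/4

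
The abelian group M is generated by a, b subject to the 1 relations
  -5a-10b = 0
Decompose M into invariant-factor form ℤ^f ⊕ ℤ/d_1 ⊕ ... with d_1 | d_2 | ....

rank_ℚ(R)=1; free=2−1=1
SNF(R) diag = [5] → torsion [5]

Answer: M ≅ ℤ^1 ⊕ ℤ/5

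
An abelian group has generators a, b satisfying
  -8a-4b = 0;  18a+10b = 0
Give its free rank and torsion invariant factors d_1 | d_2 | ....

rank_ℚ(R)=2; free=2−2=0
SNF(R) diag = [2, 4] → torsion [2, 4]

Answer: M ≅ ℤ/2 ⊕ ℤ/4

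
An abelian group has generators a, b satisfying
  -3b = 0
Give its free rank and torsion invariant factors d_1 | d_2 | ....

rank_ℚ(R)=1; free=2−1=1
SNF(R) diag = [3] → torsion [3]

Answer: M ≅ ℤ^1 ⊕ ℤ/3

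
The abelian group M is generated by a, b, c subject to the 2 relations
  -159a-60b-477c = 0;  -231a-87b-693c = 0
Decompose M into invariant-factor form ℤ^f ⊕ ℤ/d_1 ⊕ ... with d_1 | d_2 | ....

Answer: M ≅ ℤ^1 ⊕ ℤ/3 ⊕ ℤ/9

Derivation:
rank_ℚ(R)=2; free=3−2=1
SNF(R) diag = [3, 9] → torsion [3, 9]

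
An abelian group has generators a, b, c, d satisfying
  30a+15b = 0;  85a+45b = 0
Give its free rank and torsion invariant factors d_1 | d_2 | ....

rank_ℚ(R)=2; free=4−2=2
SNF(R) diag = [5, 15] → torsion [5, 15]

Answer: M ≅ ℤ^2 ⊕ ℤ/5 ⊕ ℤ/15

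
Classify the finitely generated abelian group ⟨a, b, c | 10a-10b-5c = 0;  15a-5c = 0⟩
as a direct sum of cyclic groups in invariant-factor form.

rank_ℚ(R)=2; free=3−2=1
SNF(R) diag = [5, 5] → torsion [5, 5]

Answer: M ≅ ℤ^1 ⊕ ℤ/5 ⊕ ℤ/5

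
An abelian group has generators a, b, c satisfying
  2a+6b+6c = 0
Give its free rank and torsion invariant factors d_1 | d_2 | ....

Answer: M ≅ ℤ^2 ⊕ ℤ/2

Derivation:
rank_ℚ(R)=1; free=3−1=2
SNF(R) diag = [2] → torsion [2]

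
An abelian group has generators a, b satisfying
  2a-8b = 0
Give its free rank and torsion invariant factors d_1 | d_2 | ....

rank_ℚ(R)=1; free=2−1=1
SNF(R) diag = [2] → torsion [2]

Answer: M ≅ ℤ^1 ⊕ ℤ/2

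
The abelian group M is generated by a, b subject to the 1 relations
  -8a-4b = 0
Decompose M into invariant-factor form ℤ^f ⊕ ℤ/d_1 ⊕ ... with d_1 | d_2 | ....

rank_ℚ(R)=1; free=2−1=1
SNF(R) diag = [4] → torsion [4]

Answer: M ≅ ℤ^1 ⊕ ℤ/4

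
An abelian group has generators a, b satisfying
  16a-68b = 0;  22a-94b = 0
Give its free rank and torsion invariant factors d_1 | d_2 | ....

Answer: M ≅ ℤ/2 ⊕ ℤ/4

Derivation:
rank_ℚ(R)=2; free=2−2=0
SNF(R) diag = [2, 4] → torsion [2, 4]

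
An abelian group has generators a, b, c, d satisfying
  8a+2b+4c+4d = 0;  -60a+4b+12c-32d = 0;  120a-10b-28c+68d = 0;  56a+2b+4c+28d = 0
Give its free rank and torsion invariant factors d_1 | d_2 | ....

rank_ℚ(R)=4; free=4−4=0
SNF(R) diag = [2, 4, 8, 24] → torsion [2, 4, 8, 24]

Answer: M ≅ ℤ/2 ⊕ ℤ/4 ⊕ ℤ/8 ⊕ ℤ/24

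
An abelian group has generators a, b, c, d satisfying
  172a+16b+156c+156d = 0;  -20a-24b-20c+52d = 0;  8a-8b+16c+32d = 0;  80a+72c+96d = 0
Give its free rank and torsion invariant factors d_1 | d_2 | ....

Answer: M ≅ ℤ/4 ⊕ ℤ/8 ⊕ ℤ/8 ⊕ ℤ/16

Derivation:
rank_ℚ(R)=4; free=4−4=0
SNF(R) diag = [4, 8, 8, 16] → torsion [4, 8, 8, 16]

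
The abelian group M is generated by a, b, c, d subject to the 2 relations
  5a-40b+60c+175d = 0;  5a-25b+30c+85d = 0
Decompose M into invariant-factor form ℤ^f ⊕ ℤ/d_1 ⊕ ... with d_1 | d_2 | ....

Answer: M ≅ ℤ^2 ⊕ ℤ/5 ⊕ ℤ/15

Derivation:
rank_ℚ(R)=2; free=4−2=2
SNF(R) diag = [5, 15] → torsion [5, 15]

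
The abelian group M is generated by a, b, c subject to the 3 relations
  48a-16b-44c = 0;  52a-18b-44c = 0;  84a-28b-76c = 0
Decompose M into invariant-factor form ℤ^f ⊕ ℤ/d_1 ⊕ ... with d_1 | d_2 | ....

Answer: M ≅ ℤ/2 ⊕ ℤ/4 ⊕ ℤ/4

Derivation:
rank_ℚ(R)=3; free=3−3=0
SNF(R) diag = [2, 4, 4] → torsion [2, 4, 4]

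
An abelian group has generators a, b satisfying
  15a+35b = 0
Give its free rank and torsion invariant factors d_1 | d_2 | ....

rank_ℚ(R)=1; free=2−1=1
SNF(R) diag = [5] → torsion [5]

Answer: M ≅ ℤ^1 ⊕ ℤ/5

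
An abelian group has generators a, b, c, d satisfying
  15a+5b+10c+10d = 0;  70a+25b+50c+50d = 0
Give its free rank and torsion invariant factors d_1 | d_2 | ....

Answer: M ≅ ℤ^2 ⊕ ℤ/5 ⊕ ℤ/5

Derivation:
rank_ℚ(R)=2; free=4−2=2
SNF(R) diag = [5, 5] → torsion [5, 5]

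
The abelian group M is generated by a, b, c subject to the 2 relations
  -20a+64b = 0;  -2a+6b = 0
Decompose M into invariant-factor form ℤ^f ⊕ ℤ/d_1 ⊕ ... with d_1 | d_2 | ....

Answer: M ≅ ℤ^1 ⊕ ℤ/2 ⊕ ℤ/4

Derivation:
rank_ℚ(R)=2; free=3−2=1
SNF(R) diag = [2, 4] → torsion [2, 4]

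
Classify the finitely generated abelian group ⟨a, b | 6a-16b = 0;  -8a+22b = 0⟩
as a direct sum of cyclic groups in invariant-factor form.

Answer: M ≅ ℤ/2 ⊕ ℤ/2

Derivation:
rank_ℚ(R)=2; free=2−2=0
SNF(R) diag = [2, 2] → torsion [2, 2]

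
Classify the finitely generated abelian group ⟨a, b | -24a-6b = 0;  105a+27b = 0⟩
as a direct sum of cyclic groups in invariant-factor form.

rank_ℚ(R)=2; free=2−2=0
SNF(R) diag = [3, 6] → torsion [3, 6]

Answer: M ≅ ℤ/3 ⊕ ℤ/6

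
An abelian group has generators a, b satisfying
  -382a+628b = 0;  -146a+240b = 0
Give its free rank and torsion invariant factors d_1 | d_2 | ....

rank_ℚ(R)=2; free=2−2=0
SNF(R) diag = [2, 4] → torsion [2, 4]

Answer: M ≅ ℤ/2 ⊕ ℤ/4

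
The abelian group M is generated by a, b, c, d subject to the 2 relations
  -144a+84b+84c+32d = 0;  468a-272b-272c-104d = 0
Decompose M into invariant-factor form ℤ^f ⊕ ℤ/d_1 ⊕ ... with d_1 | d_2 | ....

Answer: M ≅ ℤ^2 ⊕ ℤ/4 ⊕ ℤ/4

Derivation:
rank_ℚ(R)=2; free=4−2=2
SNF(R) diag = [4, 4] → torsion [4, 4]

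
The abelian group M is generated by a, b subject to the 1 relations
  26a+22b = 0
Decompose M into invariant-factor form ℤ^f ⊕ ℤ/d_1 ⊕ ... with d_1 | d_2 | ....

Answer: M ≅ ℤ^1 ⊕ ℤ/2

Derivation:
rank_ℚ(R)=1; free=2−1=1
SNF(R) diag = [2] → torsion [2]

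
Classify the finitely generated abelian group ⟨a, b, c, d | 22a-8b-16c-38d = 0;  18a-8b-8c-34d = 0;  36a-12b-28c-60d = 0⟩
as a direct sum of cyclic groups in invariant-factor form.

rank_ℚ(R)=3; free=4−3=1
SNF(R) diag = [2, 4, 8] → torsion [2, 4, 8]

Answer: M ≅ ℤ^1 ⊕ ℤ/2 ⊕ ℤ/4 ⊕ ℤ/8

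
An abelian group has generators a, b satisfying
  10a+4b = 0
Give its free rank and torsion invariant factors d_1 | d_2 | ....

Answer: M ≅ ℤ^1 ⊕ ℤ/2

Derivation:
rank_ℚ(R)=1; free=2−1=1
SNF(R) diag = [2] → torsion [2]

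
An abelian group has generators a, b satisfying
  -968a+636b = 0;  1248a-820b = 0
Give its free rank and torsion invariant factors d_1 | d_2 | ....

Answer: M ≅ ℤ/4 ⊕ ℤ/8

Derivation:
rank_ℚ(R)=2; free=2−2=0
SNF(R) diag = [4, 8] → torsion [4, 8]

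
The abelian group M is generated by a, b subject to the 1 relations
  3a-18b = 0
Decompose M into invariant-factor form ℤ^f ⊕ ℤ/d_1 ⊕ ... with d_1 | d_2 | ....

rank_ℚ(R)=1; free=2−1=1
SNF(R) diag = [3] → torsion [3]

Answer: M ≅ ℤ^1 ⊕ ℤ/3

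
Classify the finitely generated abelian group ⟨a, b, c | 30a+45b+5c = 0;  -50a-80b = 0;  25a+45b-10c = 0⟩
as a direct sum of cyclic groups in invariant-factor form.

rank_ℚ(R)=3; free=3−3=0
SNF(R) diag = [5, 5, 10] → torsion [5, 5, 10]

Answer: M ≅ ℤ/5 ⊕ ℤ/5 ⊕ ℤ/10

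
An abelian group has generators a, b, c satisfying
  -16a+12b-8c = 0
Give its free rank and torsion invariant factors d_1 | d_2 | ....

rank_ℚ(R)=1; free=3−1=2
SNF(R) diag = [4] → torsion [4]

Answer: M ≅ ℤ^2 ⊕ ℤ/4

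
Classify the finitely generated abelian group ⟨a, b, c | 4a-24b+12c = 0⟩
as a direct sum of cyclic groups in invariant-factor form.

rank_ℚ(R)=1; free=3−1=2
SNF(R) diag = [4] → torsion [4]

Answer: M ≅ ℤ^2 ⊕ ℤ/4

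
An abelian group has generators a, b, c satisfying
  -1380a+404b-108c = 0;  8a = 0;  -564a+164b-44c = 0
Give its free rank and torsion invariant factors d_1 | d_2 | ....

rank_ℚ(R)=3; free=3−3=0
SNF(R) diag = [4, 8, 16] → torsion [4, 8, 16]

Answer: M ≅ ℤ/4 ⊕ ℤ/8 ⊕ ℤ/16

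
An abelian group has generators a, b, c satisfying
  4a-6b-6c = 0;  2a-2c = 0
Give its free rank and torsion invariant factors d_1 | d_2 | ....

Answer: M ≅ ℤ^1 ⊕ ℤ/2 ⊕ ℤ/2

Derivation:
rank_ℚ(R)=2; free=3−2=1
SNF(R) diag = [2, 2] → torsion [2, 2]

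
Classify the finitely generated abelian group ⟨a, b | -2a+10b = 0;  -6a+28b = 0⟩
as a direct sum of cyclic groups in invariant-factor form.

rank_ℚ(R)=2; free=2−2=0
SNF(R) diag = [2, 2] → torsion [2, 2]

Answer: M ≅ ℤ/2 ⊕ ℤ/2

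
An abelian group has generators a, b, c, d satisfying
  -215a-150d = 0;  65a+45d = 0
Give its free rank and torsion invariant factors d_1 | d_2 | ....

Answer: M ≅ ℤ^2 ⊕ ℤ/5 ⊕ ℤ/15

Derivation:
rank_ℚ(R)=2; free=4−2=2
SNF(R) diag = [5, 15] → torsion [5, 15]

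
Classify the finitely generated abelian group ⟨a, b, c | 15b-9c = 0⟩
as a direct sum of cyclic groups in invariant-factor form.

rank_ℚ(R)=1; free=3−1=2
SNF(R) diag = [3] → torsion [3]

Answer: M ≅ ℤ^2 ⊕ ℤ/3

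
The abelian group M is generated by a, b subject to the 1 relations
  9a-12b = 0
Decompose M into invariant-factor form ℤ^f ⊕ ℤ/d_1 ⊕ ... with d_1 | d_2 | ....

rank_ℚ(R)=1; free=2−1=1
SNF(R) diag = [3] → torsion [3]

Answer: M ≅ ℤ^1 ⊕ ℤ/3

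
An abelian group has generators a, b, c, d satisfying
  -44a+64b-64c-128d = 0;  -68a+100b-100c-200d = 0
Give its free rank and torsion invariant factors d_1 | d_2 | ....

rank_ℚ(R)=2; free=4−2=2
SNF(R) diag = [4, 12] → torsion [4, 12]

Answer: M ≅ ℤ^2 ⊕ ℤ/4 ⊕ ℤ/12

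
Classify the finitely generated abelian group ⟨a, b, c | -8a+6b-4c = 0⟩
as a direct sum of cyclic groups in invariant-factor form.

rank_ℚ(R)=1; free=3−1=2
SNF(R) diag = [2] → torsion [2]

Answer: M ≅ ℤ^2 ⊕ ℤ/2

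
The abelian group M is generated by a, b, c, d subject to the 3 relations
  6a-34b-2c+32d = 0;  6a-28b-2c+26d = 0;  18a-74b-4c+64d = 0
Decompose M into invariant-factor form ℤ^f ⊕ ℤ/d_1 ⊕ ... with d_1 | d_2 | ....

Answer: M ≅ ℤ^1 ⊕ ℤ/2 ⊕ ℤ/6 ⊕ ℤ/6

Derivation:
rank_ℚ(R)=3; free=4−3=1
SNF(R) diag = [2, 6, 6] → torsion [2, 6, 6]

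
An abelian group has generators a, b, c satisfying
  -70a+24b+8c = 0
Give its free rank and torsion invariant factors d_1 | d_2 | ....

Answer: M ≅ ℤ^2 ⊕ ℤ/2

Derivation:
rank_ℚ(R)=1; free=3−1=2
SNF(R) diag = [2] → torsion [2]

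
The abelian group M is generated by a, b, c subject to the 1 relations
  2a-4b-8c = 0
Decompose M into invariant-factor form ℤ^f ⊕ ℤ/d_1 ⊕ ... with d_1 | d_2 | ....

rank_ℚ(R)=1; free=3−1=2
SNF(R) diag = [2] → torsion [2]

Answer: M ≅ ℤ^2 ⊕ ℤ/2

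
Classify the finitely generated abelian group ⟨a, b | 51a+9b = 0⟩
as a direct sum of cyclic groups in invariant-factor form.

Answer: M ≅ ℤ^1 ⊕ ℤ/3

Derivation:
rank_ℚ(R)=1; free=2−1=1
SNF(R) diag = [3] → torsion [3]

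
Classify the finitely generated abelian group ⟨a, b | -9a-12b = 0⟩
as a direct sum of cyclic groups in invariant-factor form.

rank_ℚ(R)=1; free=2−1=1
SNF(R) diag = [3] → torsion [3]

Answer: M ≅ ℤ^1 ⊕ ℤ/3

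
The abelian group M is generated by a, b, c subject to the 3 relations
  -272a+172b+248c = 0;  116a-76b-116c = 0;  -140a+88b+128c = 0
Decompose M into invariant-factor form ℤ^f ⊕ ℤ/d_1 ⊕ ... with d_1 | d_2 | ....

Answer: M ≅ ℤ/4 ⊕ ℤ/12 ⊕ ℤ/36

Derivation:
rank_ℚ(R)=3; free=3−3=0
SNF(R) diag = [4, 12, 36] → torsion [4, 12, 36]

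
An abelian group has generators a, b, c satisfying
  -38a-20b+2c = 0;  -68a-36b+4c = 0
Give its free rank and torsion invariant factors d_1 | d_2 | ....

rank_ℚ(R)=2; free=3−2=1
SNF(R) diag = [2, 4] → torsion [2, 4]

Answer: M ≅ ℤ^1 ⊕ ℤ/2 ⊕ ℤ/4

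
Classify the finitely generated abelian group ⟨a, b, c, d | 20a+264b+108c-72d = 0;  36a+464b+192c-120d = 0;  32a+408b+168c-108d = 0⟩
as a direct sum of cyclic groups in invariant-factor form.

Answer: M ≅ ℤ^1 ⊕ ℤ/4 ⊕ ℤ/4 ⊕ ℤ/12

Derivation:
rank_ℚ(R)=3; free=4−3=1
SNF(R) diag = [4, 4, 12] → torsion [4, 4, 12]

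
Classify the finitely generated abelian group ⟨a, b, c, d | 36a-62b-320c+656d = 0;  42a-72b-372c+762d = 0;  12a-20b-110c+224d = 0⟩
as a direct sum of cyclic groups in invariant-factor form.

Answer: M ≅ ℤ^1 ⊕ ℤ/2 ⊕ ℤ/6 ⊕ ℤ/6

Derivation:
rank_ℚ(R)=3; free=4−3=1
SNF(R) diag = [2, 6, 6] → torsion [2, 6, 6]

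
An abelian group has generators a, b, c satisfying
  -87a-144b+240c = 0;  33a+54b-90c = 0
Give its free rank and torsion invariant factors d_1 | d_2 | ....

rank_ℚ(R)=2; free=3−2=1
SNF(R) diag = [3, 6] → torsion [3, 6]

Answer: M ≅ ℤ^1 ⊕ ℤ/3 ⊕ ℤ/6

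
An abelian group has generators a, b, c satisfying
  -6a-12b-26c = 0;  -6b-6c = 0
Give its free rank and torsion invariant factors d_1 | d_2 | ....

rank_ℚ(R)=2; free=3−2=1
SNF(R) diag = [2, 6] → torsion [2, 6]

Answer: M ≅ ℤ^1 ⊕ ℤ/2 ⊕ ℤ/6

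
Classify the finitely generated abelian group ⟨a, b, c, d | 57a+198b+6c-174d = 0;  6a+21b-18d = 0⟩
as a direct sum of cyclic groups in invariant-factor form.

Answer: M ≅ ℤ^2 ⊕ ℤ/3 ⊕ ℤ/3

Derivation:
rank_ℚ(R)=2; free=4−2=2
SNF(R) diag = [3, 3] → torsion [3, 3]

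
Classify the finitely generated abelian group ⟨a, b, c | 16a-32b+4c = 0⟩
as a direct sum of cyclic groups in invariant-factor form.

Answer: M ≅ ℤ^2 ⊕ ℤ/4

Derivation:
rank_ℚ(R)=1; free=3−1=2
SNF(R) diag = [4] → torsion [4]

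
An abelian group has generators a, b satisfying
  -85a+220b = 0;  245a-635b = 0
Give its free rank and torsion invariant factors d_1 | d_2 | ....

Answer: M ≅ ℤ/5 ⊕ ℤ/15

Derivation:
rank_ℚ(R)=2; free=2−2=0
SNF(R) diag = [5, 15] → torsion [5, 15]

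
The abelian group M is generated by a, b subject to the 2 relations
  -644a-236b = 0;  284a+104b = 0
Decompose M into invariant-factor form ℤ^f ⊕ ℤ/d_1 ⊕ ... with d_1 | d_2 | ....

Answer: M ≅ ℤ/4 ⊕ ℤ/12

Derivation:
rank_ℚ(R)=2; free=2−2=0
SNF(R) diag = [4, 12] → torsion [4, 12]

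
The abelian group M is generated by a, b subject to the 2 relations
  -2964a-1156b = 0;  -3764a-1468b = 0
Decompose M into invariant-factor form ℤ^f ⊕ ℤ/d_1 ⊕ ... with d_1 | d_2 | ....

rank_ℚ(R)=2; free=2−2=0
SNF(R) diag = [4, 8] → torsion [4, 8]

Answer: M ≅ ℤ/4 ⊕ ℤ/8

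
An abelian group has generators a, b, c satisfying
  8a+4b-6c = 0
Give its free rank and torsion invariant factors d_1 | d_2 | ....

Answer: M ≅ ℤ^2 ⊕ ℤ/2

Derivation:
rank_ℚ(R)=1; free=3−1=2
SNF(R) diag = [2] → torsion [2]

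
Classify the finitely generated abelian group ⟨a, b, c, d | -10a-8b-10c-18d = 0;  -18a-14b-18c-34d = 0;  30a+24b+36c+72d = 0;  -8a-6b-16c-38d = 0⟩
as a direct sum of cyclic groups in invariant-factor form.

Answer: M ≅ ℤ/2 ⊕ ℤ/2 ⊕ ℤ/2 ⊕ ℤ/6

Derivation:
rank_ℚ(R)=4; free=4−4=0
SNF(R) diag = [2, 2, 2, 6] → torsion [2, 2, 2, 6]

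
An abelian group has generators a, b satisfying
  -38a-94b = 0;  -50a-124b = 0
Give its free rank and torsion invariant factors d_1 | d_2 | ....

Answer: M ≅ ℤ/2 ⊕ ℤ/6

Derivation:
rank_ℚ(R)=2; free=2−2=0
SNF(R) diag = [2, 6] → torsion [2, 6]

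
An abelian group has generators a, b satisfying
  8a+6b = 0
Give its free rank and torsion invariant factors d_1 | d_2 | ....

Answer: M ≅ ℤ^1 ⊕ ℤ/2

Derivation:
rank_ℚ(R)=1; free=2−1=1
SNF(R) diag = [2] → torsion [2]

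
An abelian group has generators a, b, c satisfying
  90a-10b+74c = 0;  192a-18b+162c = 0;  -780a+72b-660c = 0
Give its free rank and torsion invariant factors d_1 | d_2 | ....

Answer: M ≅ ℤ/2 ⊕ ℤ/6 ⊕ ℤ/12

Derivation:
rank_ℚ(R)=3; free=3−3=0
SNF(R) diag = [2, 6, 12] → torsion [2, 6, 12]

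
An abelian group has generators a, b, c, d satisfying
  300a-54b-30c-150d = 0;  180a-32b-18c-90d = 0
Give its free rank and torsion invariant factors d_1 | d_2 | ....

Answer: M ≅ ℤ^2 ⊕ ℤ/2 ⊕ ℤ/6

Derivation:
rank_ℚ(R)=2; free=4−2=2
SNF(R) diag = [2, 6] → torsion [2, 6]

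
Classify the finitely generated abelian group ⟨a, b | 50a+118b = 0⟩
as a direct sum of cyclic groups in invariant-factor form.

rank_ℚ(R)=1; free=2−1=1
SNF(R) diag = [2] → torsion [2]

Answer: M ≅ ℤ^1 ⊕ ℤ/2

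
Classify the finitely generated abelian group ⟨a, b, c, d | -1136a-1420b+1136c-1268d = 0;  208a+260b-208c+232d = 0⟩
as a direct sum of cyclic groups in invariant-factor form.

rank_ℚ(R)=2; free=4−2=2
SNF(R) diag = [4, 12] → torsion [4, 12]

Answer: M ≅ ℤ^2 ⊕ ℤ/4 ⊕ ℤ/12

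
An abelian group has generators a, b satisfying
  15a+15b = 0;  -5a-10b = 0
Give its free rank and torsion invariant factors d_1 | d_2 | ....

rank_ℚ(R)=2; free=2−2=0
SNF(R) diag = [5, 15] → torsion [5, 15]

Answer: M ≅ ℤ/5 ⊕ ℤ/15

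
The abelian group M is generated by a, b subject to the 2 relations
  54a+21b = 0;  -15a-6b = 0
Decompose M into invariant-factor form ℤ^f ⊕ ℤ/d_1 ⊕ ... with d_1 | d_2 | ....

rank_ℚ(R)=2; free=2−2=0
SNF(R) diag = [3, 3] → torsion [3, 3]

Answer: M ≅ ℤ/3 ⊕ ℤ/3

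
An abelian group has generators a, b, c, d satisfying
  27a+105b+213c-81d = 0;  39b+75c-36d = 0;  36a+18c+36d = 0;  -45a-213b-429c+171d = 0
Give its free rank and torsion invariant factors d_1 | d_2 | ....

rank_ℚ(R)=4; free=4−4=0
SNF(R) diag = [3, 9, 18, 36] → torsion [3, 9, 18, 36]

Answer: M ≅ ℤ/3 ⊕ ℤ/9 ⊕ ℤ/18 ⊕ ℤ/36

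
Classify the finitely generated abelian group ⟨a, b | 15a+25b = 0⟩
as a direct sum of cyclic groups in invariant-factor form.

Answer: M ≅ ℤ^1 ⊕ ℤ/5

Derivation:
rank_ℚ(R)=1; free=2−1=1
SNF(R) diag = [5] → torsion [5]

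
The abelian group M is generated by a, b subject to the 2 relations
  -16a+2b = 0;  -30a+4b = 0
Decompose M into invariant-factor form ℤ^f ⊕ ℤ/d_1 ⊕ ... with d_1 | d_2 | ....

rank_ℚ(R)=2; free=2−2=0
SNF(R) diag = [2, 2] → torsion [2, 2]

Answer: M ≅ ℤ/2 ⊕ ℤ/2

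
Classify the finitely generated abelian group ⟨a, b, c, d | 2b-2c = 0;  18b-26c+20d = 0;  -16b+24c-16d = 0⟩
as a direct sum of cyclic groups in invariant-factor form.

Answer: M ≅ ℤ^1 ⊕ ℤ/2 ⊕ ℤ/4 ⊕ ℤ/8

Derivation:
rank_ℚ(R)=3; free=4−3=1
SNF(R) diag = [2, 4, 8] → torsion [2, 4, 8]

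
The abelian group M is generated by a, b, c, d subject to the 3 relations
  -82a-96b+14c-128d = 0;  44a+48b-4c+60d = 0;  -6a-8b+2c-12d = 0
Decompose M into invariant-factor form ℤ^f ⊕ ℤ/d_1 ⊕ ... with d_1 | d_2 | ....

Answer: M ≅ ℤ^1 ⊕ ℤ/2 ⊕ ℤ/4 ⊕ ℤ/8

Derivation:
rank_ℚ(R)=3; free=4−3=1
SNF(R) diag = [2, 4, 8] → torsion [2, 4, 8]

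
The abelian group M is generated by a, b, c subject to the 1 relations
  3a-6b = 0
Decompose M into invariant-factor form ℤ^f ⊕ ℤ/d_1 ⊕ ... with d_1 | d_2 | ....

rank_ℚ(R)=1; free=3−1=2
SNF(R) diag = [3] → torsion [3]

Answer: M ≅ ℤ^2 ⊕ ℤ/3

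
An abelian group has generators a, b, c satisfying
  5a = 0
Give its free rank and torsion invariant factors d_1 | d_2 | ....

rank_ℚ(R)=1; free=3−1=2
SNF(R) diag = [5] → torsion [5]

Answer: M ≅ ℤ^2 ⊕ ℤ/5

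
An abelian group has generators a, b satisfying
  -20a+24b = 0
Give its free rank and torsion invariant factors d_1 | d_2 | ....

rank_ℚ(R)=1; free=2−1=1
SNF(R) diag = [4] → torsion [4]

Answer: M ≅ ℤ^1 ⊕ ℤ/4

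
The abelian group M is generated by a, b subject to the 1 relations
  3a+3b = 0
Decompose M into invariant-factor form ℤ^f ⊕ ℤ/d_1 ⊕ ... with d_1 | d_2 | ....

Answer: M ≅ ℤ^1 ⊕ ℤ/3

Derivation:
rank_ℚ(R)=1; free=2−1=1
SNF(R) diag = [3] → torsion [3]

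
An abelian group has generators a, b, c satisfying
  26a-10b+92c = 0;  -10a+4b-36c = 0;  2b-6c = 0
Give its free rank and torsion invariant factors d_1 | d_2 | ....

rank_ℚ(R)=3; free=3−3=0
SNF(R) diag = [2, 2, 2] → torsion [2, 2, 2]

Answer: M ≅ ℤ/2 ⊕ ℤ/2 ⊕ ℤ/2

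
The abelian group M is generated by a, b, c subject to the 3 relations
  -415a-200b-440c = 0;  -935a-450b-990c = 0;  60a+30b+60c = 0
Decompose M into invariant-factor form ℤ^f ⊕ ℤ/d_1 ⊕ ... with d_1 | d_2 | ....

Answer: M ≅ ℤ/5 ⊕ ℤ/10 ⊕ ℤ/30

Derivation:
rank_ℚ(R)=3; free=3−3=0
SNF(R) diag = [5, 10, 30] → torsion [5, 10, 30]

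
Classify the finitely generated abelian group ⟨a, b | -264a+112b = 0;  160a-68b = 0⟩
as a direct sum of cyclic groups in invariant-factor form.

rank_ℚ(R)=2; free=2−2=0
SNF(R) diag = [4, 8] → torsion [4, 8]

Answer: M ≅ ℤ/4 ⊕ ℤ/8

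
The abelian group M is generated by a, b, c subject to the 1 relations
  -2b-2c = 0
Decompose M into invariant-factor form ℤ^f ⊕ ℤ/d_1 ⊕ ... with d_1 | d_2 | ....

rank_ℚ(R)=1; free=3−1=2
SNF(R) diag = [2] → torsion [2]

Answer: M ≅ ℤ^2 ⊕ ℤ/2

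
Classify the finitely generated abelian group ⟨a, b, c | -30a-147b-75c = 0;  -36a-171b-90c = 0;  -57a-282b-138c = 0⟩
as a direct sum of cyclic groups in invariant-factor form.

rank_ℚ(R)=3; free=3−3=0
SNF(R) diag = [3, 9, 27] → torsion [3, 9, 27]

Answer: M ≅ ℤ/3 ⊕ ℤ/9 ⊕ ℤ/27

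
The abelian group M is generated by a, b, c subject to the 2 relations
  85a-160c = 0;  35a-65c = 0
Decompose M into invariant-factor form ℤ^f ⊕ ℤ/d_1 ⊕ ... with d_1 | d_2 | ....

rank_ℚ(R)=2; free=3−2=1
SNF(R) diag = [5, 15] → torsion [5, 15]

Answer: M ≅ ℤ^1 ⊕ ℤ/5 ⊕ ℤ/15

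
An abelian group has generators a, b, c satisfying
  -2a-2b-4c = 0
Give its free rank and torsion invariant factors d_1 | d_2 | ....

rank_ℚ(R)=1; free=3−1=2
SNF(R) diag = [2] → torsion [2]

Answer: M ≅ ℤ^2 ⊕ ℤ/2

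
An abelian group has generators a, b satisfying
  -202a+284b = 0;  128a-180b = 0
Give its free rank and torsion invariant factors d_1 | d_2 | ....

rank_ℚ(R)=2; free=2−2=0
SNF(R) diag = [2, 4] → torsion [2, 4]

Answer: M ≅ ℤ/2 ⊕ ℤ/4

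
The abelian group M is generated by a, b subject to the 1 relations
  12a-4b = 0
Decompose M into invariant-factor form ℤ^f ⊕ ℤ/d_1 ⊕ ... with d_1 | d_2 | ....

rank_ℚ(R)=1; free=2−1=1
SNF(R) diag = [4] → torsion [4]

Answer: M ≅ ℤ^1 ⊕ ℤ/4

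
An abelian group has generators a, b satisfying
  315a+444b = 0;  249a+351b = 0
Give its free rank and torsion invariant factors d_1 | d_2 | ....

Answer: M ≅ ℤ/3 ⊕ ℤ/3

Derivation:
rank_ℚ(R)=2; free=2−2=0
SNF(R) diag = [3, 3] → torsion [3, 3]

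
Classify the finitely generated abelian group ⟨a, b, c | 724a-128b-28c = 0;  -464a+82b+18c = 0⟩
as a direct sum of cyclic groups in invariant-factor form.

rank_ℚ(R)=2; free=3−2=1
SNF(R) diag = [2, 4] → torsion [2, 4]

Answer: M ≅ ℤ^1 ⊕ ℤ/2 ⊕ ℤ/4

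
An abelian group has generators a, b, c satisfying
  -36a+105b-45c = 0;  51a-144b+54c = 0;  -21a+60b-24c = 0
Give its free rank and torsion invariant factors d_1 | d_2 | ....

rank_ℚ(R)=3; free=3−3=0
SNF(R) diag = [3, 3, 6] → torsion [3, 3, 6]

Answer: M ≅ ℤ/3 ⊕ ℤ/3 ⊕ ℤ/6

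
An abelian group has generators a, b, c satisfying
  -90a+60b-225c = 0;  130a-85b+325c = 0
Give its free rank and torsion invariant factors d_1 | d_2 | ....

Answer: M ≅ ℤ^1 ⊕ ℤ/5 ⊕ ℤ/15

Derivation:
rank_ℚ(R)=2; free=3−2=1
SNF(R) diag = [5, 15] → torsion [5, 15]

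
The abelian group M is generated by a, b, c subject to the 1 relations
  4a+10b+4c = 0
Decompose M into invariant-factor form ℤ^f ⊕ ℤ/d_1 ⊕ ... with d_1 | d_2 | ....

rank_ℚ(R)=1; free=3−1=2
SNF(R) diag = [2] → torsion [2]

Answer: M ≅ ℤ^2 ⊕ ℤ/2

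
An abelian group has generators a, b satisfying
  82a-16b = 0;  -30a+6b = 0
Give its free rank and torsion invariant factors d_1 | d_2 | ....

Answer: M ≅ ℤ/2 ⊕ ℤ/6

Derivation:
rank_ℚ(R)=2; free=2−2=0
SNF(R) diag = [2, 6] → torsion [2, 6]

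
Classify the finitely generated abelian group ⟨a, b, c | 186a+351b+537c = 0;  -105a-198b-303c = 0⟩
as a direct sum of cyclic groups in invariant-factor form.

Answer: M ≅ ℤ^1 ⊕ ℤ/3 ⊕ ℤ/9

Derivation:
rank_ℚ(R)=2; free=3−2=1
SNF(R) diag = [3, 9] → torsion [3, 9]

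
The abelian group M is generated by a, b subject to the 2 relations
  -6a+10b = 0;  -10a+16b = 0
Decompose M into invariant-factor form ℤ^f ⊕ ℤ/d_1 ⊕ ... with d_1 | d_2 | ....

rank_ℚ(R)=2; free=2−2=0
SNF(R) diag = [2, 2] → torsion [2, 2]

Answer: M ≅ ℤ/2 ⊕ ℤ/2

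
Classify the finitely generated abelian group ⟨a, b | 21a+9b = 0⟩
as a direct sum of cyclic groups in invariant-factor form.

Answer: M ≅ ℤ^1 ⊕ ℤ/3

Derivation:
rank_ℚ(R)=1; free=2−1=1
SNF(R) diag = [3] → torsion [3]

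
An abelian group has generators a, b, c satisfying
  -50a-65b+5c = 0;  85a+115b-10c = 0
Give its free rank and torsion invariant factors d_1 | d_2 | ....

Answer: M ≅ ℤ^1 ⊕ ℤ/5 ⊕ ℤ/15

Derivation:
rank_ℚ(R)=2; free=3−2=1
SNF(R) diag = [5, 15] → torsion [5, 15]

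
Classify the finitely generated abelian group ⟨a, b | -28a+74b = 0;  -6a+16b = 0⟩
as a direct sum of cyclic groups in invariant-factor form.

Answer: M ≅ ℤ/2 ⊕ ℤ/2

Derivation:
rank_ℚ(R)=2; free=2−2=0
SNF(R) diag = [2, 2] → torsion [2, 2]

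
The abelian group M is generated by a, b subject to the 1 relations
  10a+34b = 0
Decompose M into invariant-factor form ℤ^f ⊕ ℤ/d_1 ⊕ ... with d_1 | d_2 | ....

rank_ℚ(R)=1; free=2−1=1
SNF(R) diag = [2] → torsion [2]

Answer: M ≅ ℤ^1 ⊕ ℤ/2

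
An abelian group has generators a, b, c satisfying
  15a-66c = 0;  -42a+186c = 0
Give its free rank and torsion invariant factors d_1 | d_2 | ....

Answer: M ≅ ℤ^1 ⊕ ℤ/3 ⊕ ℤ/6

Derivation:
rank_ℚ(R)=2; free=3−2=1
SNF(R) diag = [3, 6] → torsion [3, 6]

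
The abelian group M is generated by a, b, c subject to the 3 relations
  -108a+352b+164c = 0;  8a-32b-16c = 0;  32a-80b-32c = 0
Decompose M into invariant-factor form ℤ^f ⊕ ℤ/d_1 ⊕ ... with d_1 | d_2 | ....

Answer: M ≅ ℤ/4 ⊕ ℤ/8 ⊕ ℤ/16

Derivation:
rank_ℚ(R)=3; free=3−3=0
SNF(R) diag = [4, 8, 16] → torsion [4, 8, 16]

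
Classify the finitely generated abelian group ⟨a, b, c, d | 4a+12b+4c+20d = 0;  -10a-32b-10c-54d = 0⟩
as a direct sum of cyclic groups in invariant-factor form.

rank_ℚ(R)=2; free=4−2=2
SNF(R) diag = [2, 4] → torsion [2, 4]

Answer: M ≅ ℤ^2 ⊕ ℤ/2 ⊕ ℤ/4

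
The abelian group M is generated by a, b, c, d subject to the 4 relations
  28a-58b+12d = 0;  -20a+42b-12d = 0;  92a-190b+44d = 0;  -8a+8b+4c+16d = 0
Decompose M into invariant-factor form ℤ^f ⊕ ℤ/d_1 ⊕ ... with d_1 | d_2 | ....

rank_ℚ(R)=4; free=4−4=0
SNF(R) diag = [2, 4, 8, 8] → torsion [2, 4, 8, 8]

Answer: M ≅ ℤ/2 ⊕ ℤ/4 ⊕ ℤ/8 ⊕ ℤ/8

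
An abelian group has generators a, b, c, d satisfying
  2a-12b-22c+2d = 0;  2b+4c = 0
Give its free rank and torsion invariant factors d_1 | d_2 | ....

Answer: M ≅ ℤ^2 ⊕ ℤ/2 ⊕ ℤ/2

Derivation:
rank_ℚ(R)=2; free=4−2=2
SNF(R) diag = [2, 2] → torsion [2, 2]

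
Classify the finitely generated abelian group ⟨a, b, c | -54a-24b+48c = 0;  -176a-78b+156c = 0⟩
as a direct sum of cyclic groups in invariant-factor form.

rank_ℚ(R)=2; free=3−2=1
SNF(R) diag = [2, 6] → torsion [2, 6]

Answer: M ≅ ℤ^1 ⊕ ℤ/2 ⊕ ℤ/6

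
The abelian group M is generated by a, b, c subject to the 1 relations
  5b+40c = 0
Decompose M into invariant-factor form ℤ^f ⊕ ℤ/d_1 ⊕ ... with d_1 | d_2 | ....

rank_ℚ(R)=1; free=3−1=2
SNF(R) diag = [5] → torsion [5]

Answer: M ≅ ℤ^2 ⊕ ℤ/5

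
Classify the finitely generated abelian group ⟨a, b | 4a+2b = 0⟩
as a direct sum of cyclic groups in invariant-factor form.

rank_ℚ(R)=1; free=2−1=1
SNF(R) diag = [2] → torsion [2]

Answer: M ≅ ℤ^1 ⊕ ℤ/2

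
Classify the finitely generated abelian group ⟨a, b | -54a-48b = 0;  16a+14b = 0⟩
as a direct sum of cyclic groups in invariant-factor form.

rank_ℚ(R)=2; free=2−2=0
SNF(R) diag = [2, 6] → torsion [2, 6]

Answer: M ≅ ℤ/2 ⊕ ℤ/6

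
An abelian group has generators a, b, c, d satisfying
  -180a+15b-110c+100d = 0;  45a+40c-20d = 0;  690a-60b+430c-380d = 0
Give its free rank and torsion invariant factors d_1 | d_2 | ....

rank_ℚ(R)=3; free=4−3=1
SNF(R) diag = [5, 15, 30] → torsion [5, 15, 30]

Answer: M ≅ ℤ^1 ⊕ ℤ/5 ⊕ ℤ/15 ⊕ ℤ/30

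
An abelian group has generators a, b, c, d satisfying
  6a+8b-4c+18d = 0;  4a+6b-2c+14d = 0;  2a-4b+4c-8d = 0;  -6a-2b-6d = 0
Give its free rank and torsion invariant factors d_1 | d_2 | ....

Answer: M ≅ ℤ/2 ⊕ ℤ/2 ⊕ ℤ/2 ⊕ ℤ/6

Derivation:
rank_ℚ(R)=4; free=4−4=0
SNF(R) diag = [2, 2, 2, 6] → torsion [2, 2, 2, 6]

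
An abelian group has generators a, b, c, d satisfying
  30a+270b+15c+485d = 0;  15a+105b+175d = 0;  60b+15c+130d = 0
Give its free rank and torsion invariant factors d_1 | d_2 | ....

Answer: M ≅ ℤ^1 ⊕ ℤ/5 ⊕ ℤ/15 ⊕ ℤ/15

Derivation:
rank_ℚ(R)=3; free=4−3=1
SNF(R) diag = [5, 15, 15] → torsion [5, 15, 15]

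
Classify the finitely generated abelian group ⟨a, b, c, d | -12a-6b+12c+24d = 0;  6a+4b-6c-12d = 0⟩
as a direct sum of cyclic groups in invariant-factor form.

Answer: M ≅ ℤ^2 ⊕ ℤ/2 ⊕ ℤ/6

Derivation:
rank_ℚ(R)=2; free=4−2=2
SNF(R) diag = [2, 6] → torsion [2, 6]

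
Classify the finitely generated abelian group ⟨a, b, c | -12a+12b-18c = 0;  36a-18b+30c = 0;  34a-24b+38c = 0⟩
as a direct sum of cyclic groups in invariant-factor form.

Answer: M ≅ ℤ/2 ⊕ ℤ/6 ⊕ ℤ/6

Derivation:
rank_ℚ(R)=3; free=3−3=0
SNF(R) diag = [2, 6, 6] → torsion [2, 6, 6]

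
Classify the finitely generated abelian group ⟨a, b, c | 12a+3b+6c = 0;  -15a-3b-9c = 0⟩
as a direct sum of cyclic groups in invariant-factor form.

Answer: M ≅ ℤ^1 ⊕ ℤ/3 ⊕ ℤ/3

Derivation:
rank_ℚ(R)=2; free=3−2=1
SNF(R) diag = [3, 3] → torsion [3, 3]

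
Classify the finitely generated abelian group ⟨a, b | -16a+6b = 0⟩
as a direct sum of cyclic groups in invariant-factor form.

rank_ℚ(R)=1; free=2−1=1
SNF(R) diag = [2] → torsion [2]

Answer: M ≅ ℤ^1 ⊕ ℤ/2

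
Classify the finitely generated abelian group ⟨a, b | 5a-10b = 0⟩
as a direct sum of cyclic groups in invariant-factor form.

rank_ℚ(R)=1; free=2−1=1
SNF(R) diag = [5] → torsion [5]

Answer: M ≅ ℤ^1 ⊕ ℤ/5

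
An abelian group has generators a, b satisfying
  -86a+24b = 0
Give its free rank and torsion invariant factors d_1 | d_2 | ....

Answer: M ≅ ℤ^1 ⊕ ℤ/2

Derivation:
rank_ℚ(R)=1; free=2−1=1
SNF(R) diag = [2] → torsion [2]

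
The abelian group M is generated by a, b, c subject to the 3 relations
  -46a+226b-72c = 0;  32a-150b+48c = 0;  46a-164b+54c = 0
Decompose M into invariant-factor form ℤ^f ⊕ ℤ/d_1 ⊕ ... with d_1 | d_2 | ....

Answer: M ≅ ℤ/2 ⊕ ℤ/2 ⊕ ℤ/6

Derivation:
rank_ℚ(R)=3; free=3−3=0
SNF(R) diag = [2, 2, 6] → torsion [2, 2, 6]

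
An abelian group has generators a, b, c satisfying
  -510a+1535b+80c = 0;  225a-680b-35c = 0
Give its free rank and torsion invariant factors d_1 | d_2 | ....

rank_ℚ(R)=2; free=3−2=1
SNF(R) diag = [5, 15] → torsion [5, 15]

Answer: M ≅ ℤ^1 ⊕ ℤ/5 ⊕ ℤ/15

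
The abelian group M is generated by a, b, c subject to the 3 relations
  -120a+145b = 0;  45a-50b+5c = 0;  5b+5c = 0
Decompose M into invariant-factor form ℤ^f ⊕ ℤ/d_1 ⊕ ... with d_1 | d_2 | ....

Answer: M ≅ ℤ/5 ⊕ ℤ/5 ⊕ ℤ/15

Derivation:
rank_ℚ(R)=3; free=3−3=0
SNF(R) diag = [5, 5, 15] → torsion [5, 5, 15]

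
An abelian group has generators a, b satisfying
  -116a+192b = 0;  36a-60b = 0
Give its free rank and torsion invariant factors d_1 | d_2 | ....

Answer: M ≅ ℤ/4 ⊕ ℤ/12

Derivation:
rank_ℚ(R)=2; free=2−2=0
SNF(R) diag = [4, 12] → torsion [4, 12]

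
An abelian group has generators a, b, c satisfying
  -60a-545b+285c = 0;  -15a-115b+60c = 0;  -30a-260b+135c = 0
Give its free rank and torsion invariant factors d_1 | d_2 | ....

Answer: M ≅ ℤ/5 ⊕ ℤ/15 ⊕ ℤ/15

Derivation:
rank_ℚ(R)=3; free=3−3=0
SNF(R) diag = [5, 15, 15] → torsion [5, 15, 15]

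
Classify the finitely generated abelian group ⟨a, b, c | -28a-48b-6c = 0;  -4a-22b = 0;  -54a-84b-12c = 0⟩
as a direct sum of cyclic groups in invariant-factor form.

rank_ℚ(R)=3; free=3−3=0
SNF(R) diag = [2, 2, 6] → torsion [2, 2, 6]

Answer: M ≅ ℤ/2 ⊕ ℤ/2 ⊕ ℤ/6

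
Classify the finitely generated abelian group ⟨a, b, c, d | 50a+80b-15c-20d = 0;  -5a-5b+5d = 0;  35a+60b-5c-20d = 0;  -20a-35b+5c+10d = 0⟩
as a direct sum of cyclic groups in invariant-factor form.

rank_ℚ(R)=4; free=4−4=0
SNF(R) diag = [5, 5, 5, 15] → torsion [5, 5, 5, 15]

Answer: M ≅ ℤ/5 ⊕ ℤ/5 ⊕ ℤ/5 ⊕ ℤ/15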